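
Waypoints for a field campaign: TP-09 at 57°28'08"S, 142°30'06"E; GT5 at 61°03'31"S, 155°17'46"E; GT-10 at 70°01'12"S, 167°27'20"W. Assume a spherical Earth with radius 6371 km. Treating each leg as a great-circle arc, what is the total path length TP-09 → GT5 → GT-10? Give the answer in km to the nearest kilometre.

2766 km

TP-09: φ = -57.46889°, λ = +142.50167°
GT5: φ = -61.05861°, λ = +155.29611°
GT-10: φ = -70.02000°, λ = -167.45556°
TP-09→GT5: c = 0.129886 rad, d = 827.50 km
GT5→GT-10: c = 0.304272 rad, d = 1938.51 km
Total = 827.50 + 1938.51 = 2766.02 km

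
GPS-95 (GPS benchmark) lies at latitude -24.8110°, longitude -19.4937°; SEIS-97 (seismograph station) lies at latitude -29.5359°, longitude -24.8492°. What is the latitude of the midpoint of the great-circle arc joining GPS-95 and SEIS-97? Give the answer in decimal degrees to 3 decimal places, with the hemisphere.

Bx = cos φ₂ cos Δλ = 0.866249,  By = cos φ₂ sin Δλ = -0.081206
φₘ = atan2(sin φ₁ + sin φ₂, √((cos φ₁ + Bx)² + By²)) = -27.19888°
λₘ = λ₁ + atan2(By, cos φ₁ + Bx) = -22.11470°

27.199°S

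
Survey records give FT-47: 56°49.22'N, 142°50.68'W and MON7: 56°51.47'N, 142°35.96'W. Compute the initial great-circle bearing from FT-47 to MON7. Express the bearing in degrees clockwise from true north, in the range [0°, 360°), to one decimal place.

FT-47: φ = +56.82033°, λ = -142.84467°
MON7: φ = +56.85783°, λ = -142.59933°
Δλ = 0.2453°
y = sin Δλ · cos φ₂ = 0.002341
x = cos φ₁ sin φ₂ − sin φ₁ cos φ₂ cos Δλ = 0.000659
θ = atan2(y, x) = 74.2847° → 74.2847° (mod 360°)

74.3°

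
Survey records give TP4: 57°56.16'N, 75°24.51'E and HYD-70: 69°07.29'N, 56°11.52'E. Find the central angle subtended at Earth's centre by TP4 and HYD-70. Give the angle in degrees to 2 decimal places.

13.96°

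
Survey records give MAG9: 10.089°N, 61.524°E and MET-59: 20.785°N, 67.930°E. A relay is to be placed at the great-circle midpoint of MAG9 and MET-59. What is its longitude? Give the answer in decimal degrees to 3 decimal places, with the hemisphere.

Bx = cos φ₂ cos Δλ = 0.929081,  By = cos φ₂ sin Δλ = 0.104312
φₘ = atan2(sin φ₁ + sin φ₂, √((cos φ₁ + Bx)² + By²)) = 15.45998°
λₘ = λ₁ + atan2(By, cos φ₁ + Bx) = 64.64412°

64.644°E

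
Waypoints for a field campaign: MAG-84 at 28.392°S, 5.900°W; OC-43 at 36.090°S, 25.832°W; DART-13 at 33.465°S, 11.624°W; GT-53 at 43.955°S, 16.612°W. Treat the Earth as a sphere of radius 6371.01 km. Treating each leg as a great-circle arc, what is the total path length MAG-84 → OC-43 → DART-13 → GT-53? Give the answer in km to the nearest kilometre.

4628 km

MAG-84→OC-43: c = 0.322633 rad, d = 2055.50 km
OC-43→DART-13: c = 0.208561 rad, d = 1328.75 km
DART-13→GT-53: c = 0.195182 rad, d = 1243.51 km
Total = 2055.50 + 1328.75 + 1243.51 = 4627.75 km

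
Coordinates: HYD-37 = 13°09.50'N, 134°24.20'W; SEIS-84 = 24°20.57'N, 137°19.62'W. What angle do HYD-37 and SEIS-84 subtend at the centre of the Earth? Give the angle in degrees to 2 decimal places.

11.52°

HYD-37: φ = +13.15833°, λ = -134.40333°
SEIS-84: φ = +24.34283°, λ = -137.32700°
Δφ = 11.1845°,  Δλ = -2.9237°
a = sin²(Δφ/2) + cos φ₁ cos φ₂ sin²(Δλ/2) = 0.010074
c = 2·arcsin(√a) = 0.201073 rad = 11.5206°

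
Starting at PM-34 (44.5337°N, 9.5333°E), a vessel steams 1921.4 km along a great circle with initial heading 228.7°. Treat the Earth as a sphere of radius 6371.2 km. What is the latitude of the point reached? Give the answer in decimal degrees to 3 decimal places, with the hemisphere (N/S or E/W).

32.001°N

δ = d/R = 1921.4/6371.2 = 0.301576 rad
φ₂ = arcsin(sin φ₁ cos δ + cos φ₁ sin δ cos θ)
   = arcsin(0.70133·0.95487 + 0.71284·0.29703·-0.66000) = 32.00104°
λ₂ = λ₁ + atan2(sin θ sin δ cos φ₁, cos δ − sin φ₁ sin φ₂) = -5.72257°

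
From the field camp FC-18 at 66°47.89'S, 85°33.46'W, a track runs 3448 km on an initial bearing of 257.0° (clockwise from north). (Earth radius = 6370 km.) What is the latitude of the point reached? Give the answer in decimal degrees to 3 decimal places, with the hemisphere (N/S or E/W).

56.449°S

FC-18: φ = -66.79817°, λ = -85.55767°
δ = d/R = 3448/6370 = 0.541287 rad
φ₂ = arcsin(sin φ₁ cos δ + cos φ₁ sin δ cos θ)
   = arcsin(-0.91912·0.85705 + 0.39397·0.51524·-0.22495) = -56.44891°
λ₂ = λ₁ + atan2(sin θ sin δ cos φ₁, cos δ − sin φ₁ sin φ₂) = -150.83770°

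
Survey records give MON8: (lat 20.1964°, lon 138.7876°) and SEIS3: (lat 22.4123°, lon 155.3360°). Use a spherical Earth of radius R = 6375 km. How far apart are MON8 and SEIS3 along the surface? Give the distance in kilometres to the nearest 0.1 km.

1732.1 km

Δφ = 2.2159°,  Δλ = 16.5484°
a = sin²(Δφ/2) + cos φ₁ cos φ₂ sin²(Δλ/2) = 0.018343
c = 2·arcsin(√a) = 0.271705 rad = 15.5675°
d = R·c = 6375 × 0.271705 = 1732.1 km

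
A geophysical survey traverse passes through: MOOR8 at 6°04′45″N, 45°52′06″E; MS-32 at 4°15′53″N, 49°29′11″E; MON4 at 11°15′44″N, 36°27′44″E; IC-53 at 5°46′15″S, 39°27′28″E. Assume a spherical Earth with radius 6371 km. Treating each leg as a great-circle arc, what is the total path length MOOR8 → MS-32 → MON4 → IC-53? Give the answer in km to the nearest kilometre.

4003 km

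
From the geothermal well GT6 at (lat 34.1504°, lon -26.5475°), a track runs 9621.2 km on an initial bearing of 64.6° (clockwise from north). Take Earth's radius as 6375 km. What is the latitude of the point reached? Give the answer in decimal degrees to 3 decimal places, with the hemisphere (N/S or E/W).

δ = d/R = 9621.2/6375 = 1.509208 rad
φ₂ = arcsin(sin φ₁ cos δ + cos φ₁ sin δ cos θ)
   = arcsin(0.56137·0.06155 + 0.82757·0.99810·0.42894) = 22.88305°
λ₂ = λ₁ + atan2(sin θ sin δ cos φ₁, cos δ − sin φ₁ sin φ₂) = 75.31572°

22.883°N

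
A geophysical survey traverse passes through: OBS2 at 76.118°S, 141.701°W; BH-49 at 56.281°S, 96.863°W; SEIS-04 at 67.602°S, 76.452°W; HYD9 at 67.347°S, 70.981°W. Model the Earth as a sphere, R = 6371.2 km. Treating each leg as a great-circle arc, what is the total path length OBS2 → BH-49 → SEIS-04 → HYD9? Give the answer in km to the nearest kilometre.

OBS2→BH-49: c = 0.446605 rad, d = 2845.41 km
BH-49→SEIS-04: c = 0.256585 rad, d = 1634.75 km
SEIS-04→HYD9: c = 0.036838 rad, d = 234.70 km
Total = 2845.41 + 1634.75 + 234.70 = 4714.87 km

4715 km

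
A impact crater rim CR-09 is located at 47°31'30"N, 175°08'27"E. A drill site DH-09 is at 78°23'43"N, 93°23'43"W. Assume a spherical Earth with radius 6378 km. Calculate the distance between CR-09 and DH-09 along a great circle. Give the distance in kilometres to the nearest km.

4901 km

CR-09: φ = +47.52500°, λ = +175.14083°
DH-09: φ = +78.39528°, λ = -93.39528°
Δφ = 30.8703°,  Δλ = 91.4639°
a = sin²(Δφ/2) + cos φ₁ cos φ₂ sin²(Δλ/2) = 0.140488
c = 2·arcsin(√a) = 0.768398 rad = 44.0260°
d = R·c = 6378 × 0.768398 = 4900.8 km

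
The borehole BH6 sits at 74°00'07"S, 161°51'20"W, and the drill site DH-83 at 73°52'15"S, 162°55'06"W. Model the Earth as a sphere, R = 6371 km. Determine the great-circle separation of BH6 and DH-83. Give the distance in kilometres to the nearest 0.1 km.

35.8 km

BH6: φ = -74.00194°, λ = -161.85556°
DH-83: φ = -73.87083°, λ = -162.91833°
Δφ = 0.1311°,  Δλ = -1.0628°
a = sin²(Δφ/2) + cos φ₁ cos φ₂ sin²(Δλ/2) = 0.000008
c = 2·arcsin(√a) = 0.005619 rad = 0.3220°
d = R·c = 6371 × 0.005619 = 35.8 km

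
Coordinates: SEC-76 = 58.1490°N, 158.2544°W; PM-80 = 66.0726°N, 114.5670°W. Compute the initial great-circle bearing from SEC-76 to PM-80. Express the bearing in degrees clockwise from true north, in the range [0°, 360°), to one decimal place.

Δλ = 43.6874°
y = sin Δλ · cos φ₂ = 0.280143
x = cos φ₁ sin φ₂ − sin φ₁ cos φ₂ cos Δλ = 0.233240
θ = atan2(y, x) = 50.2200° → 50.2200° (mod 360°)

50.2°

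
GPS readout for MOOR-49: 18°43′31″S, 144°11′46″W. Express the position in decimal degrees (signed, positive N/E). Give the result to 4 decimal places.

lat: 18.7253° S → -18.7253°
lon: 144.1961° W → -144.1961°

-18.7253°, -144.1961°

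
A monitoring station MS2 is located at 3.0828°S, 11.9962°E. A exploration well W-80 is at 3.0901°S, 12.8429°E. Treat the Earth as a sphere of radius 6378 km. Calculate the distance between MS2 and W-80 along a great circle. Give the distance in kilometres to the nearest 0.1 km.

94.1 km

Δφ = -0.0073°,  Δλ = 0.8467°
a = sin²(Δφ/2) + cos φ₁ cos φ₂ sin²(Δλ/2) = 0.000054
c = 2·arcsin(√a) = 0.014757 rad = 0.8455°
d = R·c = 6378 × 0.014757 = 94.1 km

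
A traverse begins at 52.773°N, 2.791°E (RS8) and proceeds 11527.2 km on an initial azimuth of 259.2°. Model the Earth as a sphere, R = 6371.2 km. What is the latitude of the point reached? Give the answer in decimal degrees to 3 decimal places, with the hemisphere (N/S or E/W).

17.352°S

δ = d/R = 11527.2/6371.2 = 1.809267 rad
φ₂ = arcsin(sin φ₁ cos δ + cos φ₁ sin δ cos θ)
   = arcsin(0.79624·-0.23622 + 0.60497·0.97170·-0.18738) = -17.35187°
λ₂ = λ₁ + atan2(sin θ sin δ cos φ₁, cos δ − sin φ₁ sin φ₂) = -87.08450°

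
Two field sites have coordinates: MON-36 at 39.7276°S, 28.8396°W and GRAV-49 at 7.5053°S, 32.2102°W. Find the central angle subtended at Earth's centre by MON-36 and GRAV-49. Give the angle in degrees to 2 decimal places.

32.36°

Δφ = 32.2223°,  Δλ = -3.3706°
a = sin²(Δφ/2) + cos φ₁ cos φ₂ sin²(Δλ/2) = 0.077667
c = 2·arcsin(√a) = 0.564854 rad = 32.3638°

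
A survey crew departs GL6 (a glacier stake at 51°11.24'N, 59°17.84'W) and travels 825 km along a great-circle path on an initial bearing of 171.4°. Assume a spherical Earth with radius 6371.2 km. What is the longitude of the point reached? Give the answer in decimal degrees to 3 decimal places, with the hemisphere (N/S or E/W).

57.763°W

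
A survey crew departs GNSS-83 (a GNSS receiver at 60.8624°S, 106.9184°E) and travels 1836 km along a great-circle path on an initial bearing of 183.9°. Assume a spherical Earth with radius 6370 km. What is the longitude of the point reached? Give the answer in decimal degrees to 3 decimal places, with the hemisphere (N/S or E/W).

δ = d/R = 1836/6370 = 0.288226 rad
φ₂ = arcsin(sin φ₁ cos δ + cos φ₁ sin δ cos θ)
   = arcsin(-0.87345·0.95875 + 0.48691·0.28425·-0.99768) = -77.29278°
λ₂ = λ₁ + atan2(sin θ sin δ cos φ₁, cos δ − sin φ₁ sin φ₂) = 101.87607°

101.876°E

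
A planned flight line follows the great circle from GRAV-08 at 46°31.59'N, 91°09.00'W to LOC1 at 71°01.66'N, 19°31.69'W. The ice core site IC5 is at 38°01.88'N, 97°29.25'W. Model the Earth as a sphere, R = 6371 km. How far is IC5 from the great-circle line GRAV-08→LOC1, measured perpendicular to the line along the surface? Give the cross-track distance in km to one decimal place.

54.6 km

GRAV-08: φ = +46.52650°, λ = -91.15000°
LOC1: φ = +71.02767°, λ = -19.52817°
IC5: φ = +38.03133°, λ = -97.48750°
δ₁₃ = central angle GRAV-08→IC5 = 0.169219 rad  (haversine)
θ₁₃ = bearing GRAV-08→IC5 = 211.083°,  θ₁₂ = bearing GRAV-08→LOC1 = 28.165°
dₓₜ = R·arcsin(sin δ₁₃ · sin(θ₁₃ − θ₁₂)) = 6371·arcsin(0.16841·sin(182.918°)) = -54.620 km
|dₓₜ| = 54.620 km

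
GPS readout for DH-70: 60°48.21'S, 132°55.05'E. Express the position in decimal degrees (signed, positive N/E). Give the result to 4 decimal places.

-60.8035°, +132.9175°

lat: 60.8035° S → -60.8035°
lon: 132.9175° E → +132.9175°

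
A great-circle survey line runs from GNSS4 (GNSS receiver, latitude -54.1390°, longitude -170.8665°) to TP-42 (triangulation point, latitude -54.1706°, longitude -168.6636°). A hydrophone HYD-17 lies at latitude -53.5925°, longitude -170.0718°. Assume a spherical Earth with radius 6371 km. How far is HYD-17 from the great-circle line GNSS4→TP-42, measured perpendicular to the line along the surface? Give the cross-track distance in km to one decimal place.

62.5 km

δ₁₃ = central angle GNSS4→HYD-17 = 0.012565 rad  (haversine)
θ₁₃ = bearing GNSS4→HYD-17 = 40.934°,  θ₁₂ = bearing GNSS4→TP-42 = 92.296°
dₓₜ = R·arcsin(sin δ₁₃ · sin(θ₁₃ − θ₁₂)) = 6371·arcsin(0.01256·sin(-51.362°)) = -62.526 km
|dₓₜ| = 62.526 km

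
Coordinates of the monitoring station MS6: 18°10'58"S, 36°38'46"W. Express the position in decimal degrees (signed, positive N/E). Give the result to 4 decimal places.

-18.1828°, -36.6461°

lat: 18.1828° S → -18.1828°
lon: 36.6461° W → -36.6461°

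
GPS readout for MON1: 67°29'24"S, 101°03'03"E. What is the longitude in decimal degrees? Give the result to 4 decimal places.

101° + 3′/60 + 3″/3600 = 101 + 0.05000 + 0.00083 = 101.0508°

101.0508°E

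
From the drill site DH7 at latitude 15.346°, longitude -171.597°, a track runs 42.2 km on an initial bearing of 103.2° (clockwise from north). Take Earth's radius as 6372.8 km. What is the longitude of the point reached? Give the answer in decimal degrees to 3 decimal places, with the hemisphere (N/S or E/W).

171.214°W

δ = d/R = 42.2/6372.8 = 0.006622 rad
φ₂ = arcsin(sin φ₁ cos δ + cos φ₁ sin δ cos θ)
   = arcsin(0.26465·0.99998 + 0.96435·0.00662·-0.22835) = 15.25904°
λ₂ = λ₁ + atan2(sin θ sin δ cos φ₁, cos δ − sin φ₁ sin φ₂) = -171.21412°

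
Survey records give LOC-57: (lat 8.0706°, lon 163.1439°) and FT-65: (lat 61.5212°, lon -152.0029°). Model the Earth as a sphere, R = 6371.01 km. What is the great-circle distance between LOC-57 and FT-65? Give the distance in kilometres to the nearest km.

6976 km

Δφ = 53.4506°,  Δλ = 44.8532°
a = sin²(Δφ/2) + cos φ₁ cos φ₂ sin²(Δλ/2) = 0.270954
c = 2·arcsin(√a) = 1.094949 rad = 62.7360°
d = R·c = 6371.01 × 1.094949 = 6975.9 km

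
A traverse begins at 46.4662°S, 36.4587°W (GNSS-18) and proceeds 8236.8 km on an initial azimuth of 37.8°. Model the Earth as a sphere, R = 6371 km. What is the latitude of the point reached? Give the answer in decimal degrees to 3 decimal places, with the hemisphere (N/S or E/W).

δ = d/R = 8236.8/6371 = 1.292858 rad
φ₂ = arcsin(sin φ₁ cos δ + cos φ₁ sin δ cos θ)
   = arcsin(-0.72497·0.27437 + 0.68878·0.96162·0.79016) = 18.93204°
λ₂ = λ₁ + atan2(sin θ sin δ cos φ₁, cos δ − sin φ₁ sin φ₂) = 2.08361°

18.932°N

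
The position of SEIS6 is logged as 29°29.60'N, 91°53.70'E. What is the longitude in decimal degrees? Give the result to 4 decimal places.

91° + 53.70′/60 = 91 + 0.89500 = 91.8950°

91.8950°E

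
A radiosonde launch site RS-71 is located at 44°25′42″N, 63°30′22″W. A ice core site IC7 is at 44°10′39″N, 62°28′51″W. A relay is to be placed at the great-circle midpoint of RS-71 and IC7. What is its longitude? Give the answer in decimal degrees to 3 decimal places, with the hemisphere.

RS-71: φ = +44.42833°, λ = -63.50611°
IC7: φ = +44.17750°, λ = -62.48083°
Bx = cos φ₂ cos Δλ = 0.717070,  By = cos φ₂ sin Δλ = 0.012833
φₘ = atan2(sin φ₁ + sin φ₂, √((cos φ₁ + Bx)² + By²)) = 44.30406°
λₘ = λ₁ + atan2(By, cos φ₁ + Bx) = -62.99238°

62.992°W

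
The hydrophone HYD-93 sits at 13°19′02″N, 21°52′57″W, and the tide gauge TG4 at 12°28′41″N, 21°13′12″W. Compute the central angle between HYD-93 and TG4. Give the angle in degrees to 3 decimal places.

1.059°

HYD-93: φ = +13.31722°, λ = -21.88250°
TG4: φ = +12.47806°, λ = -21.22000°
Δφ = -0.8392°,  Δλ = 0.6625°
a = sin²(Δφ/2) + cos φ₁ cos φ₂ sin²(Δλ/2) = 0.000085
c = 2·arcsin(√a) = 0.018481 rad = 1.0589°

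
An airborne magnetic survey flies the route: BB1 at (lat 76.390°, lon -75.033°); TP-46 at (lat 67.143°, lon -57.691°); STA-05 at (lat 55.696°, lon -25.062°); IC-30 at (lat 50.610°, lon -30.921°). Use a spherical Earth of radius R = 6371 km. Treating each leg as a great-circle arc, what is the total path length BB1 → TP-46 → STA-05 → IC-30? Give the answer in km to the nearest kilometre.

BB1→TP-46: c = 0.185469 rad, d = 1181.62 km
TP-46→STA-05: c = 0.331487 rad, d = 2111.90 km
STA-05→IC-30: c = 0.107807 rad, d = 686.84 km
Total = 1181.62 + 2111.90 + 686.84 = 3980.36 km

3980 km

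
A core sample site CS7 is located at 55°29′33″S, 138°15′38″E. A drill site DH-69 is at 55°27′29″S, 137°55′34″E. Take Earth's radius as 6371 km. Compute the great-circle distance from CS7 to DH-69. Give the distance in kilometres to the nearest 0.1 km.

21.4 km

CS7: φ = -55.49250°, λ = +138.26056°
DH-69: φ = -55.45806°, λ = +137.92611°
Δφ = 0.0344°,  Δλ = -0.3344°
a = sin²(Δφ/2) + cos φ₁ cos φ₂ sin²(Δλ/2) = 0.000003
c = 2·arcsin(√a) = 0.003362 rad = 0.1927°
d = R·c = 6371 × 0.003362 = 21.4 km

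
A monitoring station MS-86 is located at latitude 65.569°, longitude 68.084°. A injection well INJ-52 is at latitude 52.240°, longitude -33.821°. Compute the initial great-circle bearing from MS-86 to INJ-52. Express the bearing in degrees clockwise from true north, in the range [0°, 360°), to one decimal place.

Δλ = -101.9050°
y = sin Δλ · cos φ₂ = -0.599184
x = cos φ₁ sin φ₂ − sin φ₁ cos φ₂ cos Δλ = 0.441994
θ = atan2(y, x) = -53.5853° → 306.4147° (mod 360°)

306.4°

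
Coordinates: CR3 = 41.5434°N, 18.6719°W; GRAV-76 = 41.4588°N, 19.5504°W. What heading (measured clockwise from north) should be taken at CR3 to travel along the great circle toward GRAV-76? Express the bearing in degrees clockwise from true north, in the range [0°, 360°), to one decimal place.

Δλ = -0.8785°
y = sin Δλ · cos φ₂ = -0.011490
x = cos φ₁ sin φ₂ − sin φ₁ cos φ₂ cos Δλ = -0.001418
θ = atan2(y, x) = -97.0358° → 262.9642° (mod 360°)

263.0°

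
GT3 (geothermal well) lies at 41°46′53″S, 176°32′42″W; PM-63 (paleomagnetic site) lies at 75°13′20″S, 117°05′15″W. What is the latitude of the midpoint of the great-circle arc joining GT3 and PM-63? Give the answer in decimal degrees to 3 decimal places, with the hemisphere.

GT3: φ = -41.78139°, λ = -176.54500°
PM-63: φ = -75.22222°, λ = -117.08750°
Bx = cos φ₂ cos Δλ = 0.129621,  By = cos φ₂ sin Δλ = 0.219680
φₘ = atan2(sin φ₁ + sin φ₂, √((cos φ₁ + Bx)² + By²)) = -61.07640°
λₘ = λ₁ + atan2(By, cos φ₁ + Bx) = -162.45629°

61.076°S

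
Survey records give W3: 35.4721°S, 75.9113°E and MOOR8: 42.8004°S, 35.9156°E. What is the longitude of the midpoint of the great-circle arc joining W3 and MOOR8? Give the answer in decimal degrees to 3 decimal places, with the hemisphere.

57.000°E

Bx = cos φ₂ cos Δλ = 0.562101,  By = cos φ₂ sin Δλ = -0.471587
φₘ = atan2(sin φ₁ + sin φ₂, √((cos φ₁ + Bx)² + By²)) = -40.88552°
λₘ = λ₁ + atan2(By, cos φ₁ + Bx) = 56.99990°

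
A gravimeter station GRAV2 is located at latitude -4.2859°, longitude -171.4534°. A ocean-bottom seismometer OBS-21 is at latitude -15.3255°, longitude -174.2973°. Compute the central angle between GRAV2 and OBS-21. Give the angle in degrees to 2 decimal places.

Δφ = -11.0396°,  Δλ = -2.8439°
a = sin²(Δφ/2) + cos φ₁ cos φ₂ sin²(Δλ/2) = 0.009845
c = 2·arcsin(√a) = 0.198768 rad = 11.3886°

11.39°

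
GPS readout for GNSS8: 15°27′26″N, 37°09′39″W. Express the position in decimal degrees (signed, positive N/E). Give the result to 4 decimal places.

+15.4572°, -37.1608°

lat: 15.4572° N → +15.4572°
lon: 37.1608° W → -37.1608°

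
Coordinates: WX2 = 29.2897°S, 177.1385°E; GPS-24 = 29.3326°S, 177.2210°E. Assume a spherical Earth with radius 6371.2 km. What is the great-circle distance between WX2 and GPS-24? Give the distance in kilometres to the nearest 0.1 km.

9.3 km

Δφ = -0.0429°,  Δλ = 0.0825°
a = sin²(Δφ/2) + cos φ₁ cos φ₂ sin²(Δλ/2) = 0.000001
c = 2·arcsin(√a) = 0.001462 rad = 0.0838°
d = R·c = 6371.2 × 0.001462 = 9.3 km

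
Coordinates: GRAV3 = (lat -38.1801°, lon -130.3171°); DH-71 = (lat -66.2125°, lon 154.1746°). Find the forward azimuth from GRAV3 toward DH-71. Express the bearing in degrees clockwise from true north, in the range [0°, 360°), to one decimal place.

210.7°

Δλ = -75.5083°
y = sin Δλ · cos φ₂ = -0.390513
x = cos φ₁ sin φ₂ − sin φ₁ cos φ₂ cos Δλ = -0.656903
θ = atan2(y, x) = -149.2695° → 210.7305° (mod 360°)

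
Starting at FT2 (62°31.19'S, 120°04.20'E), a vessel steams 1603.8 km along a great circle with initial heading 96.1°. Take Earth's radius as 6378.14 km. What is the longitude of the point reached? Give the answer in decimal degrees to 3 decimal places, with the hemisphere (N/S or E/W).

FT2: φ = -62.51983°, λ = +120.07000°
δ = d/R = 1603.8/6378.14 = 0.251453 rad
φ₂ = arcsin(sin φ₁ cos δ + cos φ₁ sin δ cos θ)
   = arcsin(-0.88717·0.96855 + 0.46144·0.24881·-0.10626) = -60.63006°
λ₂ = λ₁ + atan2(sin θ sin δ cos φ₁, cos δ − sin φ₁ sin φ₂) = 150.36439°

150.364°E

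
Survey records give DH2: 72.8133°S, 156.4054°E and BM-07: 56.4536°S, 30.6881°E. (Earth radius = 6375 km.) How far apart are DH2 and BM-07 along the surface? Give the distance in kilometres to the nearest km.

5063 km

Δφ = 16.3597°,  Δλ = -125.7173°
a = sin²(Δφ/2) + cos φ₁ cos φ₂ sin²(Δλ/2) = 0.149552
c = 2·arcsin(√a) = 0.794142 rad = 45.5010°
d = R·c = 6375 × 0.794142 = 5062.7 km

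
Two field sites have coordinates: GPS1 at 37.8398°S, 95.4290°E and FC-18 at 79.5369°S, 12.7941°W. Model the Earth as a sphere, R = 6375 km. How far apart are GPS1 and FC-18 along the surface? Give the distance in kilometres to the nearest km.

6237 km

Δφ = -41.6971°,  Δλ = -108.2231°
a = sin²(Δφ/2) + cos φ₁ cos φ₂ sin²(Δλ/2) = 0.220797
c = 2·arcsin(√a) = 0.978333 rad = 56.0543°
d = R·c = 6375 × 0.978333 = 6236.9 km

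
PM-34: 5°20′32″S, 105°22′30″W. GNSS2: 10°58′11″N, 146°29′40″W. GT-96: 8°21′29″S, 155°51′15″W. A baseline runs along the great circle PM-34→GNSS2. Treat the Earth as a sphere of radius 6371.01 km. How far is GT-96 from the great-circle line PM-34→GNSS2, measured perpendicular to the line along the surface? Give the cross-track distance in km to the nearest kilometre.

2370 km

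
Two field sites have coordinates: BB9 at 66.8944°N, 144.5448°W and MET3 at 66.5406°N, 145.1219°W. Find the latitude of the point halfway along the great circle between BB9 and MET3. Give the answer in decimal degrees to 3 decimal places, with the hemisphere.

66.718°N

Bx = cos φ₂ cos Δλ = 0.398079,  By = cos φ₂ sin Δλ = -0.004010
φₘ = atan2(sin φ₁ + sin φ₂, √((cos φ₁ + Bx)² + By²)) = 66.71776°
λₘ = λ₁ + atan2(By, cos φ₁ + Bx) = -144.83542°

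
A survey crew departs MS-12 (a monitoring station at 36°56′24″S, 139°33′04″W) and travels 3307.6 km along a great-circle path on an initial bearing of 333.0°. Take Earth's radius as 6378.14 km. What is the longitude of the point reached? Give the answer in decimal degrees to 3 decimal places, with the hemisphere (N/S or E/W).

152.748°W

MS-12: φ = -36.94000°, λ = -139.55111°
δ = d/R = 3307.6/6378.14 = 0.518584 rad
φ₂ = arcsin(sin φ₁ cos δ + cos φ₁ sin δ cos θ)
   = arcsin(-0.60098·0.86852 + 0.79927·0.49565·0.89101) = -9.72881°
λ₂ = λ₁ + atan2(sin θ sin δ cos φ₁, cos δ − sin φ₁ sin φ₂) = -152.74835°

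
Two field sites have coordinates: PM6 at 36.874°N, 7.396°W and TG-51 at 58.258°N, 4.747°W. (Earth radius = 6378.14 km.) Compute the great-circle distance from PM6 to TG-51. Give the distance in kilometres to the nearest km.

Δφ = 21.3840°,  Δλ = 2.6490°
a = sin²(Δφ/2) + cos φ₁ cos φ₂ sin²(Δλ/2) = 0.034646
c = 2·arcsin(√a) = 0.374453 rad = 21.4546°
d = R·c = 6378.14 × 0.374453 = 2388.3 km

2388 km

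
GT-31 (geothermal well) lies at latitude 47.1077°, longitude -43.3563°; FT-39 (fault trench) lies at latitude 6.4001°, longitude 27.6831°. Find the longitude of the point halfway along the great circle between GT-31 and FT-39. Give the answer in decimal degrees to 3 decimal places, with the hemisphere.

Bx = cos φ₂ cos Δλ = 0.322893,  By = cos φ₂ sin Δλ = 0.939848
φₘ = atan2(sin φ₁ + sin φ₂, √((cos φ₁ + Bx)² + By²)) = 31.54735°
λₘ = λ₁ + atan2(By, cos φ₁ + Bx) = -0.23272°

0.233°W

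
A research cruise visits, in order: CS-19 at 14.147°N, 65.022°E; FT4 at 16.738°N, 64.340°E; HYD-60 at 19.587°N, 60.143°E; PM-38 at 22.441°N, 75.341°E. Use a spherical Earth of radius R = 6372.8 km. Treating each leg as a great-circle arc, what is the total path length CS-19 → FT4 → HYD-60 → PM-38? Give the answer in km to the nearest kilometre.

CS-19→FT4: c = 0.046654 rad, d = 297.32 km
FT4→HYD-60: c = 0.085530 rad, d = 545.07 km
HYD-60→PM-38: c = 0.252446 rad, d = 1608.79 km
Total = 297.32 + 545.07 + 1608.79 = 2451.17 km

2451 km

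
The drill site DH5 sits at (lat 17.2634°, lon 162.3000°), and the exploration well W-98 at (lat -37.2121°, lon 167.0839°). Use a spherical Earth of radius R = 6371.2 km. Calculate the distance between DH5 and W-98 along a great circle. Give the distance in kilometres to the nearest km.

6078 km

Δφ = -54.4755°,  Δλ = 4.7839°
a = sin²(Δφ/2) + cos φ₁ cos φ₂ sin²(Δλ/2) = 0.210799
c = 2·arcsin(√a) = 0.954028 rad = 54.6618°
d = R·c = 6371.2 × 0.954028 = 6078.3 km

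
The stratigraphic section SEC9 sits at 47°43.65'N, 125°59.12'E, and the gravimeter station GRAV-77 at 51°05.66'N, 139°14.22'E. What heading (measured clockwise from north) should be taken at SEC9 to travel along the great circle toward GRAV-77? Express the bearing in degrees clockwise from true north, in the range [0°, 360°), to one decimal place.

63.7°

SEC9: φ = +47.72750°, λ = +125.98533°
GRAV-77: φ = +51.09433°, λ = +139.23700°
Δλ = 13.2517°
y = sin Δλ · cos φ₂ = 0.143965
x = cos φ₁ sin φ₂ − sin φ₁ cos φ₂ cos Δλ = 0.071103
θ = atan2(y, x) = 63.7157° → 63.7157° (mod 360°)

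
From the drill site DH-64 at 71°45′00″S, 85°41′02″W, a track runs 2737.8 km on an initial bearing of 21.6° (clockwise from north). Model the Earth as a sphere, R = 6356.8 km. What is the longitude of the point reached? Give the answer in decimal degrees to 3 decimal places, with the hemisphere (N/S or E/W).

DH-64: φ = -71.75000°, λ = -85.68389°
δ = d/R = 2737.8/6356.8 = 0.430688 rad
φ₂ = arcsin(sin φ₁ cos δ + cos φ₁ sin δ cos θ)
   = arcsin(-0.94970·0.90868 + 0.31316·0.41750·0.92978) = -47.85148°
λ₂ = λ₁ + atan2(sin θ sin δ cos φ₁, cos δ − sin φ₁ sin φ₂) = -72.44400°

72.444°W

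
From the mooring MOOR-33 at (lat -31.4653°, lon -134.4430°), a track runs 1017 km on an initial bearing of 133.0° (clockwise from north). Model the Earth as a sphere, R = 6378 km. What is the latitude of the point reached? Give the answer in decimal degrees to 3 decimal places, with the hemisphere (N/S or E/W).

37.425°S

δ = d/R = 1017/6378 = 0.159454 rad
φ₂ = arcsin(sin φ₁ cos δ + cos φ₁ sin δ cos θ)
   = arcsin(-0.52198·0.98731 + 0.85296·0.15878·-0.68200) = -37.42516°
λ₂ = λ₁ + atan2(sin θ sin δ cos φ₁, cos δ − sin φ₁ sin φ₂) = -126.03480°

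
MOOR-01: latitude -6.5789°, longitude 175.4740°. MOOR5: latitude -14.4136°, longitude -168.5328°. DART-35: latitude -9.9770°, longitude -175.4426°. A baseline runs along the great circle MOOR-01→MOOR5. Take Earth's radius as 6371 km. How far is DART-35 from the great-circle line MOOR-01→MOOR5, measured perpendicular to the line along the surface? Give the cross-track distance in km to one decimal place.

119.7 km

δ₁₃ = central angle MOOR-01→DART-35 = 0.167694 rad  (haversine)
θ₁₃ = bearing MOOR-01→DART-35 = 111.322°,  θ₁₂ = bearing MOOR-01→MOOR5 = 117.786°
dₓₜ = R·arcsin(sin δ₁₃ · sin(θ₁₃ − θ₁₂)) = 6371·arcsin(0.16691·sin(-6.464°)) = -119.727 km
|dₓₜ| = 119.727 km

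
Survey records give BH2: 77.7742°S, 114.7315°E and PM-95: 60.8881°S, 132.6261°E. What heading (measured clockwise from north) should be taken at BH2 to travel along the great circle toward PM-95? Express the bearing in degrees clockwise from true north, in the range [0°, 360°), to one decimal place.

29.2°

Δλ = 17.8946°
y = sin Δλ · cos φ₂ = 0.149491
x = cos φ₁ sin φ₂ − sin φ₁ cos φ₂ cos Δλ = 0.267468
θ = atan2(y, x) = 29.2013° → 29.2013° (mod 360°)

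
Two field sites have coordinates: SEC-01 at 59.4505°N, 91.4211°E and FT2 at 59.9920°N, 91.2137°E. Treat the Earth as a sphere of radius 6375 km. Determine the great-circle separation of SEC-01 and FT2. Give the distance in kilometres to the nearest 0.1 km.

Δφ = 0.5415°,  Δλ = -0.2074°
a = sin²(Δφ/2) + cos φ₁ cos φ₂ sin²(Δλ/2) = 0.000023
c = 2·arcsin(√a) = 0.009626 rad = 0.5515°
d = R·c = 6375 × 0.009626 = 61.4 km

61.4 km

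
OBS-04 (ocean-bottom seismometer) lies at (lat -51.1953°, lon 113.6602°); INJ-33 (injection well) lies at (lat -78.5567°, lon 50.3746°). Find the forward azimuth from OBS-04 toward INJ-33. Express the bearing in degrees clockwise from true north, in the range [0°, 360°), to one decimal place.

Δλ = -63.2856°
y = sin Δλ · cos φ₂ = -0.177221
x = cos φ₁ sin φ₂ − sin φ₁ cos φ₂ cos Δλ = -0.544707
θ = atan2(y, x) = -161.9777° → 198.0223° (mod 360°)

198.0°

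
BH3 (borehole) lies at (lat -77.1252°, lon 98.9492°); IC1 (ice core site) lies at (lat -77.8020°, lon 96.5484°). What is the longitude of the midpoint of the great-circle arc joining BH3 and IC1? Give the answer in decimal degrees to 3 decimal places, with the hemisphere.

Bx = cos φ₂ cos Δλ = 0.211105,  By = cos φ₂ sin Δλ = -0.008851
φₘ = atan2(sin φ₁ + sin φ₂, √((cos φ₁ + Bx)² + By²)) = -77.46626°
λₘ = λ₁ + atan2(By, cos φ₁ + Bx) = 97.78069°

97.781°E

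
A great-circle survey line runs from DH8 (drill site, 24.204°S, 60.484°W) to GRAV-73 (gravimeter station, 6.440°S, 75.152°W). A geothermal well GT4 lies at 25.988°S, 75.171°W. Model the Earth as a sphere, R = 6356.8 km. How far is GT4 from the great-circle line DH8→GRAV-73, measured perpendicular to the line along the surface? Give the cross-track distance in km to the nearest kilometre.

1285 km

δ₁₃ = central angle DH8→GT4 = 0.234087 rad  (haversine)
θ₁₃ = bearing DH8→GT4 = 259.273°,  θ₁₂ = bearing DH8→GRAV-73 = 319.231°
dₓₜ = R·arcsin(sin δ₁₃ · sin(θ₁₃ − θ₁₂)) = 6356.8·arcsin(0.23196·sin(-59.958°)) = -1285.139 km
|dₓₜ| = 1285.139 km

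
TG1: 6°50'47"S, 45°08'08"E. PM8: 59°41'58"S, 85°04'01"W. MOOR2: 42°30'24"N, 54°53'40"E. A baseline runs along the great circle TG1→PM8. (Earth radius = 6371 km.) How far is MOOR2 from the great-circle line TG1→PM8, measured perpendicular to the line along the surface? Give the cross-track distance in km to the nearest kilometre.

1182 km

TG1: φ = -6.84639°, λ = +45.13556°
PM8: φ = -59.69944°, λ = -85.06694°
MOOR2: φ = +42.50667°, λ = +54.89444°
δ₁₃ = central angle TG1→MOOR2 = 0.875250 rad  (haversine)
θ₁₃ = bearing TG1→MOOR2 = 9.368°,  θ₁₂ = bearing TG1→PM8 = 203.270°
dₓₜ = R·arcsin(sin δ₁₃ · sin(θ₁₃ − θ₁₂)) = 6371·arcsin(0.76770·sin(-193.903°)) = 1181.943 km
|dₓₜ| = 1181.943 km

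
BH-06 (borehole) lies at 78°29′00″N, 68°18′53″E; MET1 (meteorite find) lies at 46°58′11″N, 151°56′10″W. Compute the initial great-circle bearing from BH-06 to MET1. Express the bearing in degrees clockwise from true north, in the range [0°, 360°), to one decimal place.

BH-06: φ = +78.48333°, λ = +68.31472°
MET1: φ = +46.96972°, λ = -151.93611°
Δλ = 139.7492°
y = sin Δλ · cos φ₂ = 0.440913
x = cos φ₁ sin φ₂ − sin φ₁ cos φ₂ cos Δλ = 0.656271
θ = atan2(y, x) = 33.8950° → 33.8950° (mod 360°)

33.9°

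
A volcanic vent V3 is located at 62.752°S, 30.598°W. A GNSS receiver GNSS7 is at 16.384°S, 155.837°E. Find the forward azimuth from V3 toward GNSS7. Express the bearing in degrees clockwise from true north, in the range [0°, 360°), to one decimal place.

Δλ = -173.5650°
y = sin Δλ · cos φ₂ = -0.107525
x = cos φ₁ sin φ₂ − sin φ₁ cos φ₂ cos Δλ = -0.976704
θ = atan2(y, x) = -173.7176° → 186.2824° (mod 360°)

186.3°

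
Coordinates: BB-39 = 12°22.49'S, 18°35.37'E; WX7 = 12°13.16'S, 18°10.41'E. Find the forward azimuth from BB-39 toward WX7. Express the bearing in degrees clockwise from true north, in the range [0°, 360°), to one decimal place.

BB-39: φ = -12.37483°, λ = +18.58950°
WX7: φ = -12.21933°, λ = +18.17350°
Δλ = -0.4160°
y = sin Δλ · cos φ₂ = -0.007096
x = cos φ₁ sin φ₂ − sin φ₁ cos φ₂ cos Δλ = 0.002708
θ = atan2(y, x) = -69.1088° → 290.8912° (mod 360°)

290.9°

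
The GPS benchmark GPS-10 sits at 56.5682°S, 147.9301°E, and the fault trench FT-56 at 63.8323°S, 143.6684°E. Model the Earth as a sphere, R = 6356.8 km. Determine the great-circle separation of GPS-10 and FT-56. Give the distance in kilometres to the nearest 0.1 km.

Δφ = -7.2641°,  Δλ = -4.2617°
a = sin²(Δφ/2) + cos φ₁ cos φ₂ sin²(Δλ/2) = 0.004349
c = 2·arcsin(√a) = 0.131989 rad = 7.5624°
d = R·c = 6356.8 × 0.131989 = 839.0 km

839.0 km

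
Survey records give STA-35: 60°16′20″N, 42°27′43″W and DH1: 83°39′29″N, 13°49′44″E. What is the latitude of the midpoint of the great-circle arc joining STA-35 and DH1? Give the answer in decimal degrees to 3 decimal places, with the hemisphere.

STA-35: φ = +60.27222°, λ = -42.46194°
DH1: φ = +83.65806°, λ = +13.82889°
Bx = cos φ₂ cos Δλ = 0.061304,  By = cos φ₂ sin Δλ = 0.091889
φₘ = atan2(sin φ₁ + sin φ₂, √((cos φ₁ + Bx)² + By²)) = 73.13075°
λₘ = λ₁ + atan2(By, cos φ₁ + Bx) = -33.09715°

73.131°N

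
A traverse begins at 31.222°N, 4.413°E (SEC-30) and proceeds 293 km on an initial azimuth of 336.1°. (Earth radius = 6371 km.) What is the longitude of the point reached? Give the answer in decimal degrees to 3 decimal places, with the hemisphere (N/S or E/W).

3.131°E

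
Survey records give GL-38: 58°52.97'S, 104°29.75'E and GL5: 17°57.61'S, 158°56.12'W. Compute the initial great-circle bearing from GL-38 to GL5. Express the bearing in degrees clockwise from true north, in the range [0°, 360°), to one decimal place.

GL-38: φ = -58.88283°, λ = +104.49583°
GL5: φ = -17.96017°, λ = -158.93533°
Δλ = 96.5688°
y = sin Δλ · cos φ₂ = 0.945026
x = cos φ₁ sin φ₂ − sin φ₁ cos φ₂ cos Δλ = -0.252519
θ = atan2(y, x) = 104.9604° → 104.9604° (mod 360°)

105.0°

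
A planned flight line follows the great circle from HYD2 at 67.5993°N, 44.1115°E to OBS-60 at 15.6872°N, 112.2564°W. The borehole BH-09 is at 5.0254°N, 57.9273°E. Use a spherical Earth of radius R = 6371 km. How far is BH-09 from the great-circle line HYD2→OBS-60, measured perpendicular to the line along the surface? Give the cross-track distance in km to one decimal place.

729.2 km

δ₁₃ = central angle HYD2→BH-09 = 1.104455 rad  (haversine)
θ₁₃ = bearing HYD2→BH-09 = 164.555°,  θ₁₂ = bearing HYD2→OBS-60 = 337.209°
dₓₜ = R·arcsin(sin δ₁₃ · sin(θ₁₃ − θ₁₂)) = 6371·arcsin(0.89322·sin(-172.654°)) = -729.162 km
|dₓₜ| = 729.162 km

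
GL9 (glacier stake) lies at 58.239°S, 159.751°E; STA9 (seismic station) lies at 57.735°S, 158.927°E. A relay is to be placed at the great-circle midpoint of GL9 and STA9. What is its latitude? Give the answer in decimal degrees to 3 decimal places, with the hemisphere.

57.988°S

Bx = cos φ₂ cos Δλ = 0.533781,  By = cos φ₂ sin Δλ = -0.007677
φₘ = atan2(sin φ₁ + sin φ₂, √((cos φ₁ + Bx)² + By²)) = -57.98767°
λₘ = λ₁ + atan2(By, cos φ₁ + Bx) = 159.33610°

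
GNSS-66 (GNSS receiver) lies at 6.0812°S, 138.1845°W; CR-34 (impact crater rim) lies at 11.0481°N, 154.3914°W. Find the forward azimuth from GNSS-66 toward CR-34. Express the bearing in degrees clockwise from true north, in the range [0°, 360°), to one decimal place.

Δλ = -16.2069°
y = sin Δλ · cos φ₂ = -0.273934
x = cos φ₁ sin φ₂ − sin φ₁ cos φ₂ cos Δλ = 0.290397
θ = atan2(y, x) = -43.3290° → 316.6710° (mod 360°)

316.7°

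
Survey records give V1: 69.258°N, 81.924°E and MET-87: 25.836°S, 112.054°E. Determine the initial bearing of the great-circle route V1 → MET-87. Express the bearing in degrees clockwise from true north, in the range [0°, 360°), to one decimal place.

Δλ = 30.1300°
y = sin Δλ · cos φ₂ = 0.451790
x = cos φ₁ sin φ₂ − sin φ₁ cos φ₂ cos Δλ = -0.882326
θ = atan2(y, x) = 152.8855° → 152.8855° (mod 360°)

152.9°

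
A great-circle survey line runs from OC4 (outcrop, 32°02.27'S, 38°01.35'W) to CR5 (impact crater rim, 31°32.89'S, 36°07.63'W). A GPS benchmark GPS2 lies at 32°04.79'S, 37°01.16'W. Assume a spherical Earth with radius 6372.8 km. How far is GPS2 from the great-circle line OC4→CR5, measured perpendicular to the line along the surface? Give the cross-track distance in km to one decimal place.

31.6 km

OC4: φ = -32.03783°, λ = -38.02250°
CR5: φ = -31.54817°, λ = -36.12717°
GPS2: φ = -32.07983°, λ = -37.01933°
δ₁₃ = central angle OC4→GPS2 = 0.014857 rad  (haversine)
θ₁₃ = bearing OC4→GPS2 = 93.094°,  θ₁₂ = bearing OC4→CR5 = 73.594°
dₓₜ = R·arcsin(sin δ₁₃ · sin(θ₁₃ − θ₁₂)) = 6372.8·arcsin(0.01486·sin(19.501°)) = 31.604 km
|dₓₜ| = 31.604 km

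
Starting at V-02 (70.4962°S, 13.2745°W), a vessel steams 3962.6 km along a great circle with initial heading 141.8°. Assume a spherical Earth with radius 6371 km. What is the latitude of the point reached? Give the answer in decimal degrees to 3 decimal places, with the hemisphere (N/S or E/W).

δ = d/R = 3962.6/6371 = 0.621975 rad
φ₂ = arcsin(sin φ₁ cos δ + cos φ₁ sin δ cos θ)
   = arcsin(-0.94262·0.81273 + 0.33387·0.58264·-0.78586) = -66.77513°
λ₂ = λ₁ + atan2(sin θ sin δ cos φ₁, cos δ − sin φ₁ sin φ₂) = 100.70341°

66.775°S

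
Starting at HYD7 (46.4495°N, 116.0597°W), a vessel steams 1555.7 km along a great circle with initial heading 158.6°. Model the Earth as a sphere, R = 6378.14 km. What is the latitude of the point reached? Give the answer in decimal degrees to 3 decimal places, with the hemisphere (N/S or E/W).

δ = d/R = 1555.7/6378.14 = 0.243911 rad
φ₂ = arcsin(sin φ₁ cos δ + cos φ₁ sin δ cos θ)
   = arcsin(0.72477·0.97040 + 0.68899·0.24150·-0.93106) = 33.25695°
λ₂ = λ₁ + atan2(sin θ sin δ cos φ₁, cos δ − sin φ₁ sin φ₂) = -110.01085°

33.257°N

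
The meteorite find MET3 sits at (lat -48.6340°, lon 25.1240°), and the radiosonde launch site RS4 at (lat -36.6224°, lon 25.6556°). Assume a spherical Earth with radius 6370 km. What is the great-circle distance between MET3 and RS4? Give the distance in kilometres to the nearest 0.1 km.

1336.1 km

Δφ = 12.0116°,  Δλ = 0.5316°
a = sin²(Δφ/2) + cos φ₁ cos φ₂ sin²(Δλ/2) = 0.010959
c = 2·arcsin(√a) = 0.209752 rad = 12.0179°
d = R·c = 6370 × 0.209752 = 1336.1 km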